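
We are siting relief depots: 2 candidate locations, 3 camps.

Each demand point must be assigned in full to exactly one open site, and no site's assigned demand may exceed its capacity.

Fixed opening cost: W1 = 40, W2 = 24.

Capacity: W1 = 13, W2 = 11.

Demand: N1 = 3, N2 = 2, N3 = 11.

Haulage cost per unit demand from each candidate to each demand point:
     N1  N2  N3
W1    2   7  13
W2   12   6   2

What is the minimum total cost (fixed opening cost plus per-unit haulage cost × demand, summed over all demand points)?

106

Open {W1, W2}; cheapest assignment that respects the capacities:
  W1 (cap 13, load 5): N1, N2 — cost 3×2 + 2×7 = 20
  W2 (cap 11, load 11): N3 — cost 11×2 = 22
  Shipping 42, fixed 64 → total 106.
  Any other capacity-feasible assignment to {W1, W2} ships for at least 42.
Total demand is 16 and no other set of sites has combined capacity ≥ 16, so {W1, W2} is the only feasible choice of open sites. Minimum: 106.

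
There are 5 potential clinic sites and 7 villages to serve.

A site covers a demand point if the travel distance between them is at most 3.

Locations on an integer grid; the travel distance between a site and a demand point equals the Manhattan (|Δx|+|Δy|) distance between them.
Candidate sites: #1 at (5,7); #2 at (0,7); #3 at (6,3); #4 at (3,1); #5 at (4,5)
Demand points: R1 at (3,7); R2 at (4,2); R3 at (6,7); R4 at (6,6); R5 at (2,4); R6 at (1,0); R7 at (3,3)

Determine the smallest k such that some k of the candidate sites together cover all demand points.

3

Coverage sets (demand points within 3 of each site):
  #1: {R1, R3, R4}
  #2: {R1}
  #3: {R2, R4, R7}
  #4: {R2, R6, R7}
  #5: {R1, R2, R4, R5, R7}
No 2 sites suffice: every size-2 union leaves at least one demand point uncovered.
But {#1, #4, #5} covers everything, so the minimum is 3.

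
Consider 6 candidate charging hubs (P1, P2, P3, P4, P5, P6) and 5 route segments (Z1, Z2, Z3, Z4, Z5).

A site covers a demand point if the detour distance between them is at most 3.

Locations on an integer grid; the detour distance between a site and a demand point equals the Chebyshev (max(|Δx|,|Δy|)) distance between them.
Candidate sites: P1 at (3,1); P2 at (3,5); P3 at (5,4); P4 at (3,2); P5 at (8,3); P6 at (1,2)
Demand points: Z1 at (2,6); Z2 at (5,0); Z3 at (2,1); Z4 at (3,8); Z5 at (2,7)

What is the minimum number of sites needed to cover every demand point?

Coverage sets (demand points within 3 of each site):
  P1: {Z2, Z3}
  P2: {Z1, Z4, Z5}
  P3: {Z1, Z3, Z5}
  P4: {Z2, Z3}
  P5: {Z2}
  P6: {Z3}
No single site covers all 5 demand points.
But {P1, P2} covers everything, so the minimum is 2.

2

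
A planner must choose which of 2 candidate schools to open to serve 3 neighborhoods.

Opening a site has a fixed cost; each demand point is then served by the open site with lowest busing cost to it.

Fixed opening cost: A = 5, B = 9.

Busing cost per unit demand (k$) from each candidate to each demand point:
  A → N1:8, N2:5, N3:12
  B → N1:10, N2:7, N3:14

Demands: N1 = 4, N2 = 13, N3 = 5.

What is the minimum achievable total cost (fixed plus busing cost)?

Open {A}: assign each demand point to its cheapest open site.
  N1→A 4×8=32, N2→A 13×5=65, N3→A 5×12=60
  busing cost 157, fixed 5 → total 162.
Compare {A, B}: busing cost 157 + fixed 14 = 171.
Compare {B}: busing cost 201 + fixed 9 = 210.

162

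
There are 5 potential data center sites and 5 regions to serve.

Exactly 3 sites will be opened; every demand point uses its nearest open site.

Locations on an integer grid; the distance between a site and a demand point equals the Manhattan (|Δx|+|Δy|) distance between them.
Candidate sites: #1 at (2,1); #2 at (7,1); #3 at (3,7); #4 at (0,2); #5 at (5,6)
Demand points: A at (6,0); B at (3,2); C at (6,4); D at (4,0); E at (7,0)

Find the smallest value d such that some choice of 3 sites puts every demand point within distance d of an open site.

3

Open {#1, #2, #5}.
  Farthest demand point is C at distance 3 (to #5); all others are ≤ 3.
With {#1, #2, #3} the worst case is 4.
With {#1, #2, #4} the worst case is 4.
No size-3 selection achieves below 3.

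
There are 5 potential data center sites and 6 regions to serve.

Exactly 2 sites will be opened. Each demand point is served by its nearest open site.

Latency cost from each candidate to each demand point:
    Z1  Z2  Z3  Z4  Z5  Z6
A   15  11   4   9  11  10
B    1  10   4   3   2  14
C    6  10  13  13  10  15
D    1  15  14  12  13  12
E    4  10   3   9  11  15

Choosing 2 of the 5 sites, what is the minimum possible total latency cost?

30

Open {A, B}.
  Z1→B 1, Z2→B 10, Z3→A 4, Z4→B 3, Z5→B 2, Z6→A 10  ⇒ total 30.
Compare {B, D}: total 32.
Compare {B, E}: total 33.
No size-2 selection does better; minimum is 30.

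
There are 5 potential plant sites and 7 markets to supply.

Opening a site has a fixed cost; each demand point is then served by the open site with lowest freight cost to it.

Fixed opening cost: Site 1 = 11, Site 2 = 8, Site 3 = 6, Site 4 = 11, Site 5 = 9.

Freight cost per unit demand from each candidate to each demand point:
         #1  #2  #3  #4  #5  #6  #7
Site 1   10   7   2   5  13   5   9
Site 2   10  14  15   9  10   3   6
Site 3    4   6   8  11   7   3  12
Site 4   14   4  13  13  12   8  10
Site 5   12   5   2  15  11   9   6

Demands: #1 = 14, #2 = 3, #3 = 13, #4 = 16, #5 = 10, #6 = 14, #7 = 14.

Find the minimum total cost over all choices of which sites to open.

Open {Site 1, Site 3, Site 5}: assign each demand point to its cheapest open site.
  #1→Site 3 14×4=56, #2→Site 5 3×5=15, #3→Site 1 13×2=26, #4→Site 1 16×5=80, #5→Site 3 10×7=70, #6→Site 3 14×3=42, #7→Site 5 14×6=84
  freight cost 373, fixed 26 → total 399.
Compare {Site 1, Site 2, Site 3}: freight cost 376 + fixed 25 = 401.
Compare {Site 1, Site 2, Site 3, Site 4}: freight cost 370 + fixed 36 = 406.
Compare {Site 1, Site 2, Site 3, Site 5}: freight cost 373 + fixed 34 = 407.
All other subsets cost ≥ 401. Minimum total cost: 399.

399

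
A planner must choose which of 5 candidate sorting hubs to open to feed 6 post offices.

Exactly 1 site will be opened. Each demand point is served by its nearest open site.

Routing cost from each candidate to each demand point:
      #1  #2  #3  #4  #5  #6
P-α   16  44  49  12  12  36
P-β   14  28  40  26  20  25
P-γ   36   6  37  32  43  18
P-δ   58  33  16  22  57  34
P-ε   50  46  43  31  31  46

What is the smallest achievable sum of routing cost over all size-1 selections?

153

Open {P-β}.
  #1→P-β 14, #2→P-β 28, #3→P-β 40, #4→P-β 26, #5→P-β 20, #6→P-β 25  ⇒ total 153.
Compare {P-α}: total 169.
Compare {P-γ}: total 172.
No size-1 selection does better; minimum is 153.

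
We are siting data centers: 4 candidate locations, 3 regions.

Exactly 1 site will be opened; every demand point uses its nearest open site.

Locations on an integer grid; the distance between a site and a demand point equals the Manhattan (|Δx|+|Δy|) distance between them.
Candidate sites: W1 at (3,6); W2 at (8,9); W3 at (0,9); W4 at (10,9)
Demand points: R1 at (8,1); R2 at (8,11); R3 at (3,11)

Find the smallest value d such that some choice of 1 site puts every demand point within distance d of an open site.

8

Open {W2}.
  Farthest demand point is R1 at distance 8 (to W2); all others are ≤ 8.
With {W1} the worst case is 10.
With {W4} the worst case is 10.
No size-1 selection achieves below 8.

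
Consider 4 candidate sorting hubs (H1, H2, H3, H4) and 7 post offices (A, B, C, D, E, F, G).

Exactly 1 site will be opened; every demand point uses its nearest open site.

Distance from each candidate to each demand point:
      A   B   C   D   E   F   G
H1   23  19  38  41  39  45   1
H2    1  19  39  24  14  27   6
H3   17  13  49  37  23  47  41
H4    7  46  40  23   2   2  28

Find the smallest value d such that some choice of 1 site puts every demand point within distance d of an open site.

Open {H2}.
  Farthest demand point is C at distance 39 (to H2); all others are ≤ 39.
With {H1} the worst case is 45.
With {H4} the worst case is 46.
No size-1 selection achieves below 39.

39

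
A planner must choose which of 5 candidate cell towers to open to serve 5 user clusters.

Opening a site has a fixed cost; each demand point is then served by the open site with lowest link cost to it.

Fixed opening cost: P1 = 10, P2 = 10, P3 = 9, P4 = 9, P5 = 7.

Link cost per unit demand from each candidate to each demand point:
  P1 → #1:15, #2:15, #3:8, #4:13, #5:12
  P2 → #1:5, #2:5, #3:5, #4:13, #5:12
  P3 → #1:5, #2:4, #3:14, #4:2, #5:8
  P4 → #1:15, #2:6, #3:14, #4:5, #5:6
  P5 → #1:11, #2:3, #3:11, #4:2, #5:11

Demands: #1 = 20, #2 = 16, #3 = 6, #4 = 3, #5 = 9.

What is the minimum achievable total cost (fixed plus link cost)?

Open {P2, P4, P5}: assign each demand point to its cheapest open site.
  #1→P2 20×5=100, #2→P5 16×3=48, #3→P2 6×5=30, #4→P5 3×2=6, #5→P4 9×6=54
  link cost 238, fixed 26 → total 264.
Compare {P2, P3, P4, P5}: link cost 238 + fixed 35 = 273.
Compare {P1, P2, P4, P5}: link cost 238 + fixed 36 = 274.
Compare {P2, P3, P4}: link cost 254 + fixed 28 = 282.
All other subsets cost ≥ 273. Minimum total cost: 264.

264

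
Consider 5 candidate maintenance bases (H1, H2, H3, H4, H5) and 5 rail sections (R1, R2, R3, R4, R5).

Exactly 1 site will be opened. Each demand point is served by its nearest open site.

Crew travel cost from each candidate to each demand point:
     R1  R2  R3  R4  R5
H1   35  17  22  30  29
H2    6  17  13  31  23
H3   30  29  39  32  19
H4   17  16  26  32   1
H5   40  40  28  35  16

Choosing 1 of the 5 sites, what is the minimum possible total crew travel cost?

90

Open {H2}.
  R1→H2 6, R2→H2 17, R3→H2 13, R4→H2 31, R5→H2 23  ⇒ total 90.
Compare {H4}: total 92.
Compare {H1}: total 133.
No size-1 selection does better; minimum is 90.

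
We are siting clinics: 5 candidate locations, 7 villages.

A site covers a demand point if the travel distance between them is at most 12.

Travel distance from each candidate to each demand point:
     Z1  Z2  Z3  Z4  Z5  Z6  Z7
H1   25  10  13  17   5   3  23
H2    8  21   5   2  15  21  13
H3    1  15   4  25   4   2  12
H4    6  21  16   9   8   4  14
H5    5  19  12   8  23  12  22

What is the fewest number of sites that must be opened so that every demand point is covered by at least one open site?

3

Coverage sets (demand points within 12 of each site):
  H1: {Z2, Z5, Z6}
  H2: {Z1, Z3, Z4}
  H3: {Z1, Z3, Z5, Z6, Z7}
  H4: {Z1, Z4, Z5, Z6}
  H5: {Z1, Z3, Z4, Z6}
No 2 sites suffice: every size-2 union leaves at least one demand point uncovered.
But {H1, H2, H3} covers everything, so the minimum is 3.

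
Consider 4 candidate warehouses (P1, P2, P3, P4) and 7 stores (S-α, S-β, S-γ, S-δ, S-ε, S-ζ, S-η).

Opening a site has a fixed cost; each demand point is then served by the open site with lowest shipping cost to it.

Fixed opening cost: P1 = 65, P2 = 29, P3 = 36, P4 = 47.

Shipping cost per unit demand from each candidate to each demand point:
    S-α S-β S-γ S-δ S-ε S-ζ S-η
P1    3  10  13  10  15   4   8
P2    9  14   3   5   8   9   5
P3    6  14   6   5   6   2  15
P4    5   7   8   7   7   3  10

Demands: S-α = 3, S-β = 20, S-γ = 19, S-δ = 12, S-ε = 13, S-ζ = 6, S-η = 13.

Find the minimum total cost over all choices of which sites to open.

Open {P2, P4}: assign each demand point to its cheapest open site.
  S-α→P4 3×5=15, S-β→P4 20×7=140, S-γ→P2 19×3=57, S-δ→P2 12×5=60, S-ε→P4 13×7=91, S-ζ→P4 6×3=18, S-η→P2 13×5=65
  shipping cost 446, fixed 76 → total 522.
Compare {P2, P3, P4}: shipping cost 427 + fixed 112 = 539.
Compare {P1, P2, P4}: shipping cost 440 + fixed 141 = 581.
Compare {P1, P2, P3, P4}: shipping cost 421 + fixed 177 = 598.
All other subsets cost ≥ 539. Minimum total cost: 522.

522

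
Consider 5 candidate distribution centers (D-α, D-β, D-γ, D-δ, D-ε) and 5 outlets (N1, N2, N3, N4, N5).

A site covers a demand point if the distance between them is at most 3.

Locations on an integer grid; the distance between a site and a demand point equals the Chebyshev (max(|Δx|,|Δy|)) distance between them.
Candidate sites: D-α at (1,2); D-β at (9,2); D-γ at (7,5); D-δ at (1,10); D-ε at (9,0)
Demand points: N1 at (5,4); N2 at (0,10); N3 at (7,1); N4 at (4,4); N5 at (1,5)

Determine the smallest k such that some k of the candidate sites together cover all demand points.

Coverage sets (demand points within 3 of each site):
  D-α: {N4, N5}
  D-β: {N3}
  D-γ: {N1, N4}
  D-δ: {N2}
  D-ε: {N3}
No 3 sites suffice: every size-3 union leaves at least one demand point uncovered.
But {D-α, D-β, D-γ, D-δ} covers everything, so the minimum is 4.

4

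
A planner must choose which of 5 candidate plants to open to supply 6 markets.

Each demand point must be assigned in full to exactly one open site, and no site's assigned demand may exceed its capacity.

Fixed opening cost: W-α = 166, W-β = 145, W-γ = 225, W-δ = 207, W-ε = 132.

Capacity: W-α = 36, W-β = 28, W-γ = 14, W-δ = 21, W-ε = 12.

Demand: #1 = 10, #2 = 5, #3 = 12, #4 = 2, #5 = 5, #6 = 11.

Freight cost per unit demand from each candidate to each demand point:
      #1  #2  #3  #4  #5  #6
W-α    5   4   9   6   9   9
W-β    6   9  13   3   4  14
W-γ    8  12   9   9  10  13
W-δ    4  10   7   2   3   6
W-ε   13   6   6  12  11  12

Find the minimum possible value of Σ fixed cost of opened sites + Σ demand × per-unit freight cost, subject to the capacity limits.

596

Open {W-α, W-ε}; cheapest assignment that respects the capacities:
  W-α (cap 36, load 33): #1, #2, #4, #5, #6 — cost 10×5 + 5×4 + 2×6 + 5×9 + 11×9 = 226
  W-ε (cap 12, load 12): #3 — cost 12×6 = 72
  Shipping 298, fixed 298 → total 596.
  Any other capacity-feasible assignment to {W-α, W-ε} ships for at least 298.
Compare {W-α, W-β}: its best feasible assignment gives total 624.
Compare {W-α, W-δ}: its best feasible assignment gives total 636.
Every other set of open sites that can feasibly serve all demand totals ≥ 624 even under its best assignment. Minimum: 596.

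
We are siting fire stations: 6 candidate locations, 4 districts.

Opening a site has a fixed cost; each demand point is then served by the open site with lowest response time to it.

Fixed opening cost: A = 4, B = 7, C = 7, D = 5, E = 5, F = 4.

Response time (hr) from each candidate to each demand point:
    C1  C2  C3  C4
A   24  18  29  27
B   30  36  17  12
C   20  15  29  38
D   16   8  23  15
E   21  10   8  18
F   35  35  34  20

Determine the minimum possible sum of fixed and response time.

57

Open {D, E}: assign each demand point to its cheapest open site.
  C1→D 16, C2→D 8, C3→E 8, C4→D 15
  response time 47, fixed 10 → total 57.
Compare {A, D, E}: response time 47 + fixed 14 = 61.
Compare {B, D, E}: response time 44 + fixed 17 = 61.
Compare {D, E, F}: response time 47 + fixed 14 = 61.
All other subsets cost ≥ 61. Minimum total cost: 57.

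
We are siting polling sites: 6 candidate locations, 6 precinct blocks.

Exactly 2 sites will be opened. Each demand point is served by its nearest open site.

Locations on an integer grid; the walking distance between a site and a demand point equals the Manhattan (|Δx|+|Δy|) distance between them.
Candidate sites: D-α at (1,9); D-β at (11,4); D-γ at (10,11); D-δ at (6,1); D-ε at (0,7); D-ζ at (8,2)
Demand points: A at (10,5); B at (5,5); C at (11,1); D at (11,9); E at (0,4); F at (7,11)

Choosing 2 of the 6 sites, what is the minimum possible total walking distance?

29

Open {D-β, D-γ}.
  A→D-β 2, B→D-β 7, C→D-β 3, D→D-γ 3, E→D-β 11, F→D-γ 3  ⇒ total 29.
Compare {D-α, D-β}: total 31.
Compare {D-β, D-ε}: total 31.
No size-2 selection does better; minimum is 29.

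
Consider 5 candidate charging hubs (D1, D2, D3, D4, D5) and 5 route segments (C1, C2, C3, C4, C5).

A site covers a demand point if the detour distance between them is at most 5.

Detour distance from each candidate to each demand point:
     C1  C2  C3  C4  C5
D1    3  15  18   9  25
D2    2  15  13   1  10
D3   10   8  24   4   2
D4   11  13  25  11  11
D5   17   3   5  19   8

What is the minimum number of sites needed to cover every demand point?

Coverage sets (demand points within 5 of each site):
  D1: {C1}
  D2: {C1, C4}
  D3: {C4, C5}
  D4: {}
  D5: {C2, C3}
No 2 sites suffice: every size-2 union leaves at least one demand point uncovered.
But {D1, D3, D5} covers everything, so the minimum is 3.

3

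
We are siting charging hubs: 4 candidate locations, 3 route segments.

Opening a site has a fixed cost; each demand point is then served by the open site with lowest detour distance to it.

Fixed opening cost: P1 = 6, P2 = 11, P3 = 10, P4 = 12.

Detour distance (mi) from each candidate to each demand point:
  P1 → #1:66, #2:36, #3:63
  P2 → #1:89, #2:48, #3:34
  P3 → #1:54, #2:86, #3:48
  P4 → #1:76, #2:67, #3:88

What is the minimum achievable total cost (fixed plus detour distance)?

151

Open {P1, P2, P3}: assign each demand point to its cheapest open site.
  #1→P3 54, #2→P1 36, #3→P2 34
  detour distance 124, fixed 27 → total 151.
Compare {P1, P2}: detour distance 136 + fixed 17 = 153.
Compare {P1, P3}: detour distance 138 + fixed 16 = 154.
Compare {P2, P3}: detour distance 136 + fixed 21 = 157.
All other subsets cost ≥ 153. Minimum total cost: 151.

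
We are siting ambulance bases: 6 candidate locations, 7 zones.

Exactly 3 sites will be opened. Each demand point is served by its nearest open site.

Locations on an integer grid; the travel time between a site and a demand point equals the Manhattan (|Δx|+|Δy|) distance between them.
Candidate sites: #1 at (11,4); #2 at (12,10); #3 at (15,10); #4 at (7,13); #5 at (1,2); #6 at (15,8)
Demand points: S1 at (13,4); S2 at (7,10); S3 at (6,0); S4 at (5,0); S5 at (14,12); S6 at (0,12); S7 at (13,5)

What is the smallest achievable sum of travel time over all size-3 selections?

37

Open {#1, #4, #5}.
  S1→#1 2, S2→#4 3, S3→#5 7, S4→#5 6, S5→#4 8, S6→#4 8, S7→#1 3  ⇒ total 37.
Compare {#1, #2, #5}: total 38.
Compare {#1, #3, #4}: total 38.
No size-3 selection does better; minimum is 37.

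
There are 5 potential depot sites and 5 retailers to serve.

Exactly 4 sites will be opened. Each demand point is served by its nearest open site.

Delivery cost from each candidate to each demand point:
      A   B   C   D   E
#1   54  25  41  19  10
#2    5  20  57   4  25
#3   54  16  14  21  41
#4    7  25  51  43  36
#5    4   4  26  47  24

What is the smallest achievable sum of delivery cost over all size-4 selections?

Open {#1, #2, #3, #5}.
  A→#5 4, B→#5 4, C→#3 14, D→#2 4, E→#1 10  ⇒ total 36.
Compare {#1, #2, #4, #5}: total 48.
Compare {#1, #2, #3, #4}: total 49.
No size-4 selection does better; minimum is 36.

36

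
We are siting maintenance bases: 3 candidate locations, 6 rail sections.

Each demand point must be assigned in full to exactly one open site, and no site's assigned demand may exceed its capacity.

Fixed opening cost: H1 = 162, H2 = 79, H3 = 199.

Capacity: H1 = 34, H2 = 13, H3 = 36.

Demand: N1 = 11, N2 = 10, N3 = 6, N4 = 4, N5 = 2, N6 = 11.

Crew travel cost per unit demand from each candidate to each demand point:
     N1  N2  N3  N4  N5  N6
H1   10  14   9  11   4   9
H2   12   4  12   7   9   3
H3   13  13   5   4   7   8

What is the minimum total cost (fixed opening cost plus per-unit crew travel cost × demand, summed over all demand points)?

Open {H1, H2}; cheapest assignment that respects the capacities:
  H1 (cap 34, load 34): N1, N3, N4, N5, N6 — cost 11×10 + 6×9 + 4×11 + 2×4 + 11×9 = 315
  H2 (cap 13, load 10): N2 — cost 10×4 = 40
  Shipping 355, fixed 241 → total 596.
  Any other capacity-feasible assignment to {H1, H2} ships for at least 355.
Compare {H2, H3}: its best feasible assignment gives total 609.
Compare {H1, H2, H3}: its best feasible assignment gives total 732.
Every other set of open sites that can feasibly serve all demand totals ≥ 609 even under its best assignment. Minimum: 596.

596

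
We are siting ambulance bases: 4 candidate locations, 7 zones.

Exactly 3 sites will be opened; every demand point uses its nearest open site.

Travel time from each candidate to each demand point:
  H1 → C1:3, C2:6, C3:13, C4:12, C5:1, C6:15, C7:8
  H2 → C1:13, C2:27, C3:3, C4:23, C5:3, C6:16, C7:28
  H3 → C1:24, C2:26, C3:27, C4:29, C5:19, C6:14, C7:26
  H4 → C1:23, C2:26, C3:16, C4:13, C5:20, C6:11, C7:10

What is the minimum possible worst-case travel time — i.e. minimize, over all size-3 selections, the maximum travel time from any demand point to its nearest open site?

12

Open {H1, H2, H4}.
  Farthest demand point is C4 at travel time 12 (to H1); all others are ≤ 12.
With {H1, H3, H4} the worst case is 13.
With {H1, H2, H3} the worst case is 14.
No size-3 selection achieves below 12.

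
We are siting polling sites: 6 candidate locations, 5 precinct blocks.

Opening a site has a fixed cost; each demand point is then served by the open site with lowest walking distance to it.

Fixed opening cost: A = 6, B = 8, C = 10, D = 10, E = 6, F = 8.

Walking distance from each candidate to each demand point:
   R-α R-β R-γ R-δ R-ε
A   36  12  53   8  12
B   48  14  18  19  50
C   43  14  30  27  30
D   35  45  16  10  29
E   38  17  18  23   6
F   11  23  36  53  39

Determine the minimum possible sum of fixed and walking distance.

75

Open {A, E, F}: assign each demand point to its cheapest open site.
  R-α→F 11, R-β→A 12, R-γ→E 18, R-δ→A 8, R-ε→E 6
  walking distance 55, fixed 20 → total 75.
Compare {A, B, F}: walking distance 61 + fixed 22 = 83.
Compare {A, D, F}: walking distance 59 + fixed 24 = 83.
Compare {A, B, E, F}: walking distance 55 + fixed 28 = 83.
All other subsets cost ≥ 83. Minimum total cost: 75.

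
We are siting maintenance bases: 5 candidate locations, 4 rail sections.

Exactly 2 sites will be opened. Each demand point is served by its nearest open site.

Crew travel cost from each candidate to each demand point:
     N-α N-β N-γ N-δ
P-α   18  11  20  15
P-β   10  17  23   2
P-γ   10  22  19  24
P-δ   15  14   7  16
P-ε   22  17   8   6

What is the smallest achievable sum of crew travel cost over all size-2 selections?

Open {P-β, P-δ}.
  N-α→P-β 10, N-β→P-δ 14, N-γ→P-δ 7, N-δ→P-β 2  ⇒ total 33.
Compare {P-β, P-ε}: total 37.
Compare {P-γ, P-ε}: total 41.
No size-2 selection does better; minimum is 33.

33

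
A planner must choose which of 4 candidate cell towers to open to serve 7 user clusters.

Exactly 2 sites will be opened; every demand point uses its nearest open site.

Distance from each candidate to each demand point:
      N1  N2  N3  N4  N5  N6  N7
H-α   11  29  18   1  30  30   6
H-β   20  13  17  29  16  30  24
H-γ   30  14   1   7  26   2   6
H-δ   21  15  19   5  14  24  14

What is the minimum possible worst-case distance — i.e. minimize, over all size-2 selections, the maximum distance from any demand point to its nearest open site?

Open {H-β, H-γ}.
  Farthest demand point is N1 at distance 20 (to H-β); all others are ≤ 20.
With {H-γ, H-δ} the worst case is 21.
With {H-α, H-δ} the worst case is 24.
No size-2 selection achieves below 20.

20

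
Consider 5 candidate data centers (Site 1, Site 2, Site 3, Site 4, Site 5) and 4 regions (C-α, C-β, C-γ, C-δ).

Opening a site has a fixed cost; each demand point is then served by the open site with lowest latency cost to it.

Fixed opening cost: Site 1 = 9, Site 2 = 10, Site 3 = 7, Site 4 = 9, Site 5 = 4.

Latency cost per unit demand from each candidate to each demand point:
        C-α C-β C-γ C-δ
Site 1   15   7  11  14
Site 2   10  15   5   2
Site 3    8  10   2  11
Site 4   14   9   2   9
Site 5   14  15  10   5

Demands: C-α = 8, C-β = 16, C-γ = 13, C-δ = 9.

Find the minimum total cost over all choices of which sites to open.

246

Open {Site 1, Site 2, Site 3}: assign each demand point to its cheapest open site.
  C-α→Site 3 8×8=64, C-β→Site 1 16×7=112, C-γ→Site 3 13×2=26, C-δ→Site 2 9×2=18
  latency cost 220, fixed 26 → total 246.
Compare {Site 1, Site 2, Site 3, Site 5}: latency cost 220 + fixed 30 = 250.
Compare {Site 1, Site 2, Site 3, Site 4}: latency cost 220 + fixed 35 = 255.
Compare {Site 1, Site 2, Site 3, Site 4, Site 5}: latency cost 220 + fixed 39 = 259.
All other subsets cost ≥ 250. Minimum total cost: 246.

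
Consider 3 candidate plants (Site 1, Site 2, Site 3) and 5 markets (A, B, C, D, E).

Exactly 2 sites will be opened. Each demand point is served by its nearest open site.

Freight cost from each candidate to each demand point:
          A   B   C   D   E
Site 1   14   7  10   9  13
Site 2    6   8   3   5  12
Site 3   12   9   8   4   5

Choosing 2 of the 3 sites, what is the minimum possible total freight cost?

26

Open {Site 2, Site 3}.
  A→Site 2 6, B→Site 2 8, C→Site 2 3, D→Site 3 4, E→Site 3 5  ⇒ total 26.
Compare {Site 1, Site 2}: total 33.
Compare {Site 1, Site 3}: total 36.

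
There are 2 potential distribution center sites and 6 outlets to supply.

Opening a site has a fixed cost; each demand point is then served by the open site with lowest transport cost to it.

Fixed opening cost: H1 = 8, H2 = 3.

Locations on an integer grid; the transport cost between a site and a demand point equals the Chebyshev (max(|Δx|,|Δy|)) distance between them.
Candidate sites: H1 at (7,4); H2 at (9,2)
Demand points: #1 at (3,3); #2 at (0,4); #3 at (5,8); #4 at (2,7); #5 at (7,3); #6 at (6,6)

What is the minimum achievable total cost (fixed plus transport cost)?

31

Open {H1}: assign each demand point to its cheapest open site.
  #1→H1 4, #2→H1 7, #3→H1 4, #4→H1 5, #5→H1 1, #6→H1 2
  transport cost 23, fixed 8 → total 31.
Compare {H1, H2}: transport cost 23 + fixed 11 = 34.
Compare {H2}: transport cost 34 + fixed 3 = 37.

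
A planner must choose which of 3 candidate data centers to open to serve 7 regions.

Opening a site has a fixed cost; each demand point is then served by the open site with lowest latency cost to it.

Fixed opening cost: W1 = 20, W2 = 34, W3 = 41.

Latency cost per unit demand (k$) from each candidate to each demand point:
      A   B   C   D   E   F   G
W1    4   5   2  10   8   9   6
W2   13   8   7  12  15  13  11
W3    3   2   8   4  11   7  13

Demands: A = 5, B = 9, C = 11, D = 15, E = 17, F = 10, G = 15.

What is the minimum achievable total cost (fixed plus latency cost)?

Open {W1, W3}: assign each demand point to its cheapest open site.
  A→W3 5×3=15, B→W3 9×2=18, C→W1 11×2=22, D→W3 15×4=60, E→W1 17×8=136, F→W3 10×7=70, G→W1 15×6=90
  latency cost 411, fixed 61 → total 472.
Compare {W1, W2, W3}: latency cost 411 + fixed 95 = 506.
Compare {W1}: latency cost 553 + fixed 20 = 573.
Compare {W1, W2}: latency cost 553 + fixed 54 = 607.
All other subsets cost ≥ 506. Minimum total cost: 472.

472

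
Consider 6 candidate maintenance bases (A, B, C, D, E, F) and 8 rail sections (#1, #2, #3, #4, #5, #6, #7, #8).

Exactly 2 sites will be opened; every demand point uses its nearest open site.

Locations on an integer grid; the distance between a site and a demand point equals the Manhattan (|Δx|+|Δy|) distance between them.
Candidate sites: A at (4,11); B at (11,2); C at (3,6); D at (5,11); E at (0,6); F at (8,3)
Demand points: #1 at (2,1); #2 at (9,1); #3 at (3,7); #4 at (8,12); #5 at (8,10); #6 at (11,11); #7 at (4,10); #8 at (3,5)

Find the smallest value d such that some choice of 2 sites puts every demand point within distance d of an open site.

Open {A, F}.
  Farthest demand point is #1 at distance 8 (to F); all others are ≤ 8.
With {D, F} the worst case is 8.
With {A, B} the worst case is 10.
No size-2 selection achieves below 8.

8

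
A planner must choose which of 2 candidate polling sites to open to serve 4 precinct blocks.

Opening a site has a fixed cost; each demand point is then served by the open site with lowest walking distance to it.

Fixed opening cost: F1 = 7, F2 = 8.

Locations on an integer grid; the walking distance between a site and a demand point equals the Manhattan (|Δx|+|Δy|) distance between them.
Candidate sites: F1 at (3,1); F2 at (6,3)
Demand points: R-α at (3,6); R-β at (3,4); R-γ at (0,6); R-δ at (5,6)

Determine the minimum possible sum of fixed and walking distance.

30

Open {F1}: assign each demand point to its cheapest open site.
  R-α→F1 5, R-β→F1 3, R-γ→F1 8, R-δ→F1 7
  walking distance 23, fixed 7 → total 30.
Compare {F2}: walking distance 23 + fixed 8 = 31.
Compare {F1, F2}: walking distance 20 + fixed 15 = 35.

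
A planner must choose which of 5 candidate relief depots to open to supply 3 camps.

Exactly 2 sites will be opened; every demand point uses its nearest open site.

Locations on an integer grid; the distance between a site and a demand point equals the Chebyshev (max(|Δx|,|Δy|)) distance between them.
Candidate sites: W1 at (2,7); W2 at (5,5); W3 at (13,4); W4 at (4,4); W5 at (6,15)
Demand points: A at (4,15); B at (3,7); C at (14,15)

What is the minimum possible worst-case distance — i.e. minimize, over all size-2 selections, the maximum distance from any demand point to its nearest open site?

Open {W1, W5}.
  Farthest demand point is C at distance 8 (to W5); all others are ≤ 8.
With {W2, W5} the worst case is 8.
With {W3, W5} the worst case is 8.
No size-2 selection achieves below 8.

8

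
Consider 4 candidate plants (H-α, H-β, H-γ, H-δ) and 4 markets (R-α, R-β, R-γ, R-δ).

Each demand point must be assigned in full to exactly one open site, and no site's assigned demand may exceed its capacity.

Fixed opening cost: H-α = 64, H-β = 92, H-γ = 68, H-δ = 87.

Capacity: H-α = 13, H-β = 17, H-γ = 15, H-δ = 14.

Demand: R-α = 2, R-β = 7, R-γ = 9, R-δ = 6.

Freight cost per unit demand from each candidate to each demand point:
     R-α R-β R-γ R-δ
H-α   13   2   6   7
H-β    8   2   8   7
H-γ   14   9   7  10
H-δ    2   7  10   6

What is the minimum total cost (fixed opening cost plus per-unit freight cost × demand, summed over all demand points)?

Open {H-α, H-γ}; cheapest assignment that respects the capacities:
  H-α (cap 13, load 13): R-β, R-δ — cost 7×2 + 6×7 = 56
  H-γ (cap 15, load 11): R-α, R-γ — cost 2×14 + 9×7 = 91
  Shipping 147, fixed 132 → total 279.
  Any other capacity-feasible assignment to {H-α, H-γ} ships for at least 147.
Compare {H-α, H-β}: its best feasible assignment gives total 282.
Compare {H-β, H-γ}: its best feasible assignment gives total 295.
Every other set of open sites that can feasibly serve all demand totals ≥ 282 even under its best assignment. Minimum: 279.

279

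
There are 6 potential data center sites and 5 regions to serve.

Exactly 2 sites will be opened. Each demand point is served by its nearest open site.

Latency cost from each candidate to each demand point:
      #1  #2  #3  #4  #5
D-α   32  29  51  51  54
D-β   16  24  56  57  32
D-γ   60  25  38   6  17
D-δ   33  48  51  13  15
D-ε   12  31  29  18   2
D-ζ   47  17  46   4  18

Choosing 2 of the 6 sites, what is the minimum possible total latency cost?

Open {D-ε, D-ζ}.
  #1→D-ε 12, #2→D-ζ 17, #3→D-ε 29, #4→D-ζ 4, #5→D-ε 2  ⇒ total 64.
Compare {D-γ, D-ε}: total 74.
Compare {D-β, D-ε}: total 85.
No size-2 selection does better; minimum is 64.

64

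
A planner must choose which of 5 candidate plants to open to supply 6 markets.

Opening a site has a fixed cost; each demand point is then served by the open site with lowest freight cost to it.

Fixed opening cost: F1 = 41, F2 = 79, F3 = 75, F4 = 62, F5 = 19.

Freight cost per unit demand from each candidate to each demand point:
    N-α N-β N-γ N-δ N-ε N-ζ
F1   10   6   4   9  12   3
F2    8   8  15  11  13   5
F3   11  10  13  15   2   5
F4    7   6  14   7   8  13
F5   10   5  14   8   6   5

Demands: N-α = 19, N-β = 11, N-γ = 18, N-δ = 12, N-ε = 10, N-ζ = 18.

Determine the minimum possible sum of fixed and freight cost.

Open {F1, F4, F5}: assign each demand point to its cheapest open site.
  N-α→F4 19×7=133, N-β→F5 11×5=55, N-γ→F1 18×4=72, N-δ→F4 12×7=84, N-ε→F5 10×6=60, N-ζ→F1 18×3=54
  freight cost 458, fixed 122 → total 580.
Compare {F1, F5}: freight cost 527 + fixed 60 = 587.
Compare {F1, F4}: freight cost 489 + fixed 103 = 592.
Compare {F1, F3, F4}: freight cost 429 + fixed 178 = 607.
All other subsets cost ≥ 587. Minimum total cost: 580.

580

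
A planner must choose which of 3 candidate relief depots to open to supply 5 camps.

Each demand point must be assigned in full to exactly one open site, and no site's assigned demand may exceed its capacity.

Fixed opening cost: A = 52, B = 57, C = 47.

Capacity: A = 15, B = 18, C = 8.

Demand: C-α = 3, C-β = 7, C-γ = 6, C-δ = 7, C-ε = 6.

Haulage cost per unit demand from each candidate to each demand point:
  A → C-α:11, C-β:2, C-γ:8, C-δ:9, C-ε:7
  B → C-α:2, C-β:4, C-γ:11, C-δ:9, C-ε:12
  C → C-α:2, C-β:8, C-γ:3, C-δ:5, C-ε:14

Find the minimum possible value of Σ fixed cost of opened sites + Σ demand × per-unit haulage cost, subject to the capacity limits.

Open {A, B}; cheapest assignment that respects the capacities:
  A (cap 15, load 12): C-γ, C-ε — cost 6×8 + 6×7 = 90
  B (cap 18, load 17): C-α, C-β, C-δ — cost 3×2 + 7×4 + 7×9 = 97
  Shipping 187, fixed 109 → total 296.
  Any other capacity-feasible assignment to {A, B} ships for at least 187.
Compare {A, B, C}: its best feasible assignment gives total 299.
Every other set of open sites that can feasibly serve all demand totals ≥ 299 even under its best assignment. Minimum: 296.

296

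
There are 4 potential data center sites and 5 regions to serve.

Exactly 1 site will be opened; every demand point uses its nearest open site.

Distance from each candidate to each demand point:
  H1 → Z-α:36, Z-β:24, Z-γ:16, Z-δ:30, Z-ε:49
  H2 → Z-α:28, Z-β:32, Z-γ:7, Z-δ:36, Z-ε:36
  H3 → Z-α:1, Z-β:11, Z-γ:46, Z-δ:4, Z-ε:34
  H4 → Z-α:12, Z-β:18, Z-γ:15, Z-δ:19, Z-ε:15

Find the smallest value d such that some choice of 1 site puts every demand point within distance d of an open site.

Open {H4}.
  Farthest demand point is Z-δ at distance 19 (to H4); all others are ≤ 19.
With {H2} the worst case is 36.
With {H3} the worst case is 46.
No size-1 selection achieves below 19.

19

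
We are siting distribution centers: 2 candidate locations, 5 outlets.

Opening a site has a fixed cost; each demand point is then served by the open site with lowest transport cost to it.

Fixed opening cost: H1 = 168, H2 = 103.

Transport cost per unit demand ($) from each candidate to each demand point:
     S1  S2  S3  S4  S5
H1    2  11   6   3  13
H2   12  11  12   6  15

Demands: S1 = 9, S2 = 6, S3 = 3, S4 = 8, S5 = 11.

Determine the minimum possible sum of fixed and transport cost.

Open {H1}: assign each demand point to its cheapest open site.
  S1→H1 9×2=18, S2→H1 6×11=66, S3→H1 3×6=18, S4→H1 8×3=24, S5→H1 11×13=143
  transport cost 269, fixed 168 → total 437.
Compare {H2}: transport cost 423 + fixed 103 = 526.
Compare {H1, H2}: transport cost 269 + fixed 271 = 540.

437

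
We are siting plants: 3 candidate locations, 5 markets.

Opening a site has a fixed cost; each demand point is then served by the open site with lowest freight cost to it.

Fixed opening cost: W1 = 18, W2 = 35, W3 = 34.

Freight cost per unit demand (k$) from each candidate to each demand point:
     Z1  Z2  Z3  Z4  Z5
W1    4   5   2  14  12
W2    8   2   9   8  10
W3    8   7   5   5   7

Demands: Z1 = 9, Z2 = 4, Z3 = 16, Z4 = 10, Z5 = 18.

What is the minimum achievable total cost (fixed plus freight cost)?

Open {W1, W3}: assign each demand point to its cheapest open site.
  Z1→W1 9×4=36, Z2→W1 4×5=20, Z3→W1 16×2=32, Z4→W3 10×5=50, Z5→W3 18×7=126
  freight cost 264, fixed 52 → total 316.
Compare {W1, W2, W3}: freight cost 252 + fixed 87 = 339.
Compare {W1, W2}: freight cost 336 + fixed 53 = 389.
Compare {W3}: freight cost 356 + fixed 34 = 390.
All other subsets cost ≥ 339. Minimum total cost: 316.

316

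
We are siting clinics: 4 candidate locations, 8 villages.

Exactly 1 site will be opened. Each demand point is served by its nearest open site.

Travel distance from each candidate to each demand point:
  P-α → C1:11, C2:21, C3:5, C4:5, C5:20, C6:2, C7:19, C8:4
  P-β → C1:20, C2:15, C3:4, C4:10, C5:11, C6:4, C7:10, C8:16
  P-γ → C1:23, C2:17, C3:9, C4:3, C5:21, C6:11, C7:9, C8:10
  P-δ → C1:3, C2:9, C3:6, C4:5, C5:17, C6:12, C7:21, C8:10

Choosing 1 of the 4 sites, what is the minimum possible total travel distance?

Open {P-δ}.
  C1→P-δ 3, C2→P-δ 9, C3→P-δ 6, C4→P-δ 5, C5→P-δ 17, C6→P-δ 12, C7→P-δ 21, C8→P-δ 10  ⇒ total 83.
Compare {P-α}: total 87.
Compare {P-β}: total 90.
No size-1 selection does better; minimum is 83.

83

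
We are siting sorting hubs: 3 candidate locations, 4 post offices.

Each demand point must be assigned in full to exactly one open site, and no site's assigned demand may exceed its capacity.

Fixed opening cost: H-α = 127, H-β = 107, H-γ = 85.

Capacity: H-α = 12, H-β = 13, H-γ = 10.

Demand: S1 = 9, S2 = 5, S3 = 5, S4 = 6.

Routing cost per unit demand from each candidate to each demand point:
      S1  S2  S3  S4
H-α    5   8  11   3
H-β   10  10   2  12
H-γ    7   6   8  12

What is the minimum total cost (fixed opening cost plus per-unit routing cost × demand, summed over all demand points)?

Open {H-α, H-β, H-γ}; cheapest assignment that respects the capacities:
  H-α (cap 12, load 11): S2, S4 — cost 5×8 + 6×3 = 58
  H-β (cap 13, load 5): S3 — cost 5×2 = 10
  H-γ (cap 10, load 9): S1 — cost 9×7 = 63
  Shipping 131, fixed 319 → total 450.
  Any other capacity-feasible assignment to {H-α, H-β, H-γ} ships for at least 131.
Total demand is 25; every other set of sites either has combined capacity below 25 or cannot fit the demands without splitting one across sites, so {H-α, H-β, H-γ} is the only feasible choice of open sites. Minimum: 450.

450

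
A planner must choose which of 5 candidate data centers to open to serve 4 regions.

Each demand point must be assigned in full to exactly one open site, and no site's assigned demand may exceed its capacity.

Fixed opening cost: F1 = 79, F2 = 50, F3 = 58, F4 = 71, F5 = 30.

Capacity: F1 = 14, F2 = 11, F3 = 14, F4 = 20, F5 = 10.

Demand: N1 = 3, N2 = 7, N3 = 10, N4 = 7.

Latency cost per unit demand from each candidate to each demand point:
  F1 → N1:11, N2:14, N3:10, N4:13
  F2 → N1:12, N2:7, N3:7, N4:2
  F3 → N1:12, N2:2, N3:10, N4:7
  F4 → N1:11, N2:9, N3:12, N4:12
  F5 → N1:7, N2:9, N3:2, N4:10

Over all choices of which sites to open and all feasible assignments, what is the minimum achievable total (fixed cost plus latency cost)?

222

Open {F2, F3, F5}; cheapest assignment that respects the capacities:
  F2 (cap 11, load 10): N1, N4 — cost 3×12 + 7×2 = 50
  F3 (cap 14, load 7): N2 — cost 7×2 = 14
  F5 (cap 10, load 10): N3 — cost 10×2 = 20
  Shipping 84, fixed 138 → total 222.
  Any other capacity-feasible assignment to {F2, F3, F5} ships for at least 84.
Compare {F3, F4, F5}: its best feasible assignment gives total 275.
Compare {F2, F4, F5}: its best feasible assignment gives total 281.
Every other set of open sites that can feasibly serve all demand totals ≥ 275 even under its best assignment. Minimum: 222.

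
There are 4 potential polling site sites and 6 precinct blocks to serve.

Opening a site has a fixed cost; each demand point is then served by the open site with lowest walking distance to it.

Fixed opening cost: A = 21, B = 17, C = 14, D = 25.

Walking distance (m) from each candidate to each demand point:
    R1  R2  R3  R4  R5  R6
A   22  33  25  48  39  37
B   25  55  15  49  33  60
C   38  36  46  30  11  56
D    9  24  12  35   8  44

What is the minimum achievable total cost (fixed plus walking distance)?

Open {D}: assign each demand point to its cheapest open site.
  R1→D 9, R2→D 24, R3→D 12, R4→D 35, R5→D 8, R6→D 44
  walking distance 132, fixed 25 → total 157.
Compare {C, D}: walking distance 127 + fixed 39 = 166.
Compare {A, D}: walking distance 125 + fixed 46 = 171.
Compare {B, D}: walking distance 132 + fixed 42 = 174.
All other subsets cost ≥ 166. Minimum total cost: 157.

157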